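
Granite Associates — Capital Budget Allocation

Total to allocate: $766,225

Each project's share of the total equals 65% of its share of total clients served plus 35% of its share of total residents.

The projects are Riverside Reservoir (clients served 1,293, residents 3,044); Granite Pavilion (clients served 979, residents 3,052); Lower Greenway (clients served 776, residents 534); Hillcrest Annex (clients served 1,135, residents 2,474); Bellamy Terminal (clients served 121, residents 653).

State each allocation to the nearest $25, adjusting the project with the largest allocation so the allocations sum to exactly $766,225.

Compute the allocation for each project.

Clients served total 4,304; residents total 9,757.
Blended shares (65% clients served + 35% residents): Riverside Reservoir 0.3045; Granite Pavilion 0.2573; Lower Greenway 0.1363; Hillcrest Annex 0.2602; Bellamy Terminal 0.0417.
Unrounded shares: Riverside Reservoir 233,288.88; Granite Pavilion 197,173.61; Lower Greenway 104,473.85; Hillcrest Annex 199,338.69; Bellamy Terminal 31,949.98.
Rounded to nearest $25: Riverside Reservoir $233,300; Granite Pavilion $197,175; Lower Greenway $104,475; Hillcrest Annex $199,350; Bellamy Terminal $31,950. Sum = $766,250.
Difference $766,225 − $766,250 = −$25 applied to largest allocation (Riverside Reservoir): Riverside Reservoir becomes $233,275.

Riverside Reservoir: $233,275 · Granite Pavilion: $197,175 · Lower Greenway: $104,475 · Hillcrest Annex: $199,350 · Bellamy Terminal: $31,950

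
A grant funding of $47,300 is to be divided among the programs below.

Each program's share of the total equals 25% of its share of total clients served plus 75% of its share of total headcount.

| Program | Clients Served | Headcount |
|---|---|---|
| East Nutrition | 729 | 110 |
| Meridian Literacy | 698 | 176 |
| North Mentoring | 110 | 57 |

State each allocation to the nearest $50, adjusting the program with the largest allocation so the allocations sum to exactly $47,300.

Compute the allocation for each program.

Clients served total 1,537; headcount total 343.
Combined weights (25% clients served + 75% headcount): East Nutrition 0.3591; Meridian Literacy 0.4984; North Mentoring 0.1425.
Pro-rata amounts: East Nutrition 16,985.43; Meridian Literacy 23,573.02; North Mentoring 6,741.55.
At nearest $50: East Nutrition $17,000; Meridian Literacy $23,550; North Mentoring $6,750. Sum = $47,300.
Sum already equals the total — no adjustment.

East Nutrition: $17,000; Meridian Literacy: $23,550; North Mentoring: $6,750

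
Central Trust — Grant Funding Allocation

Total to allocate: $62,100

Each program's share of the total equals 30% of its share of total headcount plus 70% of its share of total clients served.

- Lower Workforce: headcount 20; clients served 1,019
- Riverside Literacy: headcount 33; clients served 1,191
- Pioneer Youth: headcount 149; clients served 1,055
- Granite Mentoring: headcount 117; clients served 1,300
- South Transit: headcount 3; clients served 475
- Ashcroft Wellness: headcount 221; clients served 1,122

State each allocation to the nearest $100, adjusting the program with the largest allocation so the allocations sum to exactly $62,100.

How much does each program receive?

Lower Workforce: $7,900 | Riverside Literacy: $9,500 | Pioneer Youth: $12,600 | Granite Mentoring: $13,200 | South Transit: $3,500 | Ashcroft Wellness: $15,400

Headcount total 543; clients served total 6,162.
Combined weights (30% headcount + 70% clients served): Lower Workforce 0.1268; Riverside Literacy 0.1535; Pioneer Youth 0.2022; Granite Mentoring 0.2123; South Transit 0.0556; Ashcroft Wellness 0.2496.
Unrounded shares: Lower Workforce 7,874.75; Riverside Literacy 9,534.15; Pioneer Youth 12,554.63; Granite Mentoring 13,185.08; South Transit 3,453.83; Ashcroft Wellness 15,497.56.
After rounding ($100): Lower Workforce $7,900; Riverside Literacy $9,500; Pioneer Youth $12,600; Granite Mentoring $13,200; South Transit $3,500; Ashcroft Wellness $15,500. Sum = $62,200.
Difference $62,100 − $62,200 = −$100 applied to largest allocation (Ashcroft Wellness): Ashcroft Wellness becomes $15,400.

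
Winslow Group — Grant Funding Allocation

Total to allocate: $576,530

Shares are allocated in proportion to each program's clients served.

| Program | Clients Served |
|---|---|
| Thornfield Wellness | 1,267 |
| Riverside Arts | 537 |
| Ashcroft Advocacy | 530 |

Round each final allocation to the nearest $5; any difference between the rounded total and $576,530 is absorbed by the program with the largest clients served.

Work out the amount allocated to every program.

Thornfield Wellness: $312,970; Riverside Arts: $132,645; Ashcroft Advocacy: $130,915

Combined clients served = 2,334.
Proportional shares: Thornfield Wellness 1,267/2,334 × $576,530 = 312,966.37; Riverside Arts 537/2,334 × $576,530 = 132,646.36; Ashcroft Advocacy 530/2,334 × $576,530 = 130,917.27.
At nearest $5: Thornfield Wellness $312,965; Riverside Arts $132,645; Ashcroft Advocacy $130,915. Sum = $576,525.
Difference $576,530 − $576,525 = +$5 applied to largest clients served (Thornfield Wellness): Thornfield Wellness becomes $312,970.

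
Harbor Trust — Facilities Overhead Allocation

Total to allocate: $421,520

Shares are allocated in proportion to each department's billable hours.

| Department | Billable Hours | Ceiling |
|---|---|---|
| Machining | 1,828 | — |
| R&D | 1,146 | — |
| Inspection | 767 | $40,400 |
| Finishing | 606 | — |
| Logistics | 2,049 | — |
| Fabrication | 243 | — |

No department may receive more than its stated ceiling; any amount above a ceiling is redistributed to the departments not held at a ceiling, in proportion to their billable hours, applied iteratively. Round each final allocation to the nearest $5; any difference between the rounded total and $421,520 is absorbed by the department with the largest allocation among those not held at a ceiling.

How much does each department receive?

Combined billable hours = 6,639.
Pro-rata shares before constraints: Machining 116,062.44; R&D 72,761.25; Inspection 48,697.97; Finishing 38,475.84; Logistics 130,094.06; Fabrication 15,428.43.
Held at cap: Inspection ($40,400); remaining pool $381,120 reallocated over remaining billable hours 5,872.
Redistributed shares: Machining 118,645.67 → $118,645; R&D 74,380.71 → $74,380; Finishing 39,332.21 → $39,330; Logistics 132,989.59 → $132,990; Fabrication 15,771.83 → $15,770.
Rounding difference +$5 applied to Logistics → $132,995.

Machining: $118,645 | R&D: $74,380 | Inspection: $40,400 | Finishing: $39,330 | Logistics: $132,995 | Fabrication: $15,770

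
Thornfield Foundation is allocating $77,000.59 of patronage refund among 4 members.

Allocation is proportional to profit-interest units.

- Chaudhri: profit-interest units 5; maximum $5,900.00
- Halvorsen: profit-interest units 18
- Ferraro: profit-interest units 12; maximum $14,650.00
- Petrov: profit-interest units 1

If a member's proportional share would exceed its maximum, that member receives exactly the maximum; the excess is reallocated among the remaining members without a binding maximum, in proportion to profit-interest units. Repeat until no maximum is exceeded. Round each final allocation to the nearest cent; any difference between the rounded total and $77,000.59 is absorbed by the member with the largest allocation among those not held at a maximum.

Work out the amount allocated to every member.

Chaudhri: $5,900.00 · Halvorsen: $53,479.51 · Ferraro: $14,650.00 · Petrov: $2,971.08

Sum of profit-interest units: 36.
Proportional shares (ignoring caps): Chaudhri 10,694.5264; Halvorsen 38,500.2950; Ferraro 25,666.8633; Petrov 2,138.9053.
Cap binds for Chaudhri ($5,900.00), Ferraro ($14,650.00); residual $56,450.59 reallocated over remaining profit-interest units 19.
Shares after redistribution: Halvorsen 53,479.5063 → $53,479.51; Petrov 2,971.0837 → $2,971.08.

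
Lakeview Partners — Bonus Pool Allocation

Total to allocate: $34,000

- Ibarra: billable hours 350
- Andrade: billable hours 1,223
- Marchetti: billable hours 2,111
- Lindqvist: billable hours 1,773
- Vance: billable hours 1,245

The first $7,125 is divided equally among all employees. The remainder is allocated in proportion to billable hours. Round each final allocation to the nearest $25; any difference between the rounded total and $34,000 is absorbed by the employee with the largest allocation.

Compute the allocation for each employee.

First tranche $7,125 split equally: $1,425 each.
Remainder $26,875 by billable hours (total 6,702): Ibarra 1,403.50 → $1,400; Andrade 4,904.23 → $4,900; Marchetti 8,465.10 → $8,475; Lindqvist 7,109.72 → $7,100; Vance 4,992.45 → $5,000.
Totals: Ibarra $1,425 + $1,400 = $2,825; Andrade $1,425 + $4,900 = $6,325; Marchetti $1,425 + $8,475 = $9,900; Lindqvist $1,425 + $7,100 = $8,525; Vance $1,425 + $5,000 = $6,425.

Ibarra: $2,825 · Andrade: $6,325 · Marchetti: $9,900 · Lindqvist: $8,525 · Vance: $6,425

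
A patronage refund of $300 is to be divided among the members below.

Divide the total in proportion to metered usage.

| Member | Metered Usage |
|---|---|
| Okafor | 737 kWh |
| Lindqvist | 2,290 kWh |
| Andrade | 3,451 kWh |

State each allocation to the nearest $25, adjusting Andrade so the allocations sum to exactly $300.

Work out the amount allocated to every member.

Okafor: $25 | Lindqvist: $100 | Andrade: $175

Sum of metered usage: 6,478.
Proportional shares: Okafor 737/6,478 × $300 = 34.13; Lindqvist 2,290/6,478 × $300 = 106.05; Andrade 3,451/6,478 × $300 = 159.82.
Rounded to nearest $25: Okafor $25; Lindqvist $100; Andrade $150. Sum = $275.
Difference $300 − $275 = +$25 applied to Andrade: Andrade becomes $175.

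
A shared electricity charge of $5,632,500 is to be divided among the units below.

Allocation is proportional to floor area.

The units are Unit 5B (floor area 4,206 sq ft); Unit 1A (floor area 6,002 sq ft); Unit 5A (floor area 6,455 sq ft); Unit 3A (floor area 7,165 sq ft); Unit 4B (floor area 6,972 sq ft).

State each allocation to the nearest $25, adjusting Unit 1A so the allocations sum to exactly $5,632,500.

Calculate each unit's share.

Unit 5B: $769,175 · Unit 1A: $1,097,575 · Unit 5A: $1,180,450 · Unit 3A: $1,310,300 · Unit 4B: $1,275,000

Combined floor area = 30,800.
Pro-rata amounts: Unit 5B 4,206/30,800 × $5,632,500 = 769,165.42; Unit 1A 6,002/30,800 × $5,632,500 = 1,097,606.01; Unit 5A 6,455/30,800 × $5,632,500 = 1,180,447.65; Unit 3A 7,165/30,800 × $5,632,500 = 1,310,287.74; Unit 4B 6,972/30,800 × $5,632,500 = 1,274,993.18.
After rounding ($25): Unit 5B $769,175; Unit 1A $1,097,600; Unit 5A $1,180,450; Unit 3A $1,310,300; Unit 4B $1,275,000. Sum = $5,632,525.
Difference $5,632,500 − $5,632,525 = −$25 applied to Unit 1A: Unit 1A becomes $1,097,575.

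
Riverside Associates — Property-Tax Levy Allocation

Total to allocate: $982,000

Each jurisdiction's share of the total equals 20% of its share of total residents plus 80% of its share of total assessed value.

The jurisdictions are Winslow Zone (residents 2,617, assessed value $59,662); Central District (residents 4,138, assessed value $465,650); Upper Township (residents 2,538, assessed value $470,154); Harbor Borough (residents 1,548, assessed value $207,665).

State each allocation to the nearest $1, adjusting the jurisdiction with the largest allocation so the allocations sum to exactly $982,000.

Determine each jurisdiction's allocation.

Residents total 10,841; assessed value total 1,203,131.
Composite weights (20% residents + 80% assessed value): Winslow Zone 0.0880; Central District 0.3860; Upper Township 0.3594; Harbor Borough 0.1666.
Proportional shares: Winslow Zone 86,367.72; Central District 379,017.91; Upper Township 352,972.60; Harbor Borough 163,641.76.
At nearest $1: Winslow Zone $86,368; Central District $379,018; Upper Township $352,973; Harbor Borough $163,642. Sum = $982,001.
Difference $982,000 − $982,001 = −$1 applied to largest allocation (Central District): Central District becomes $379,017.

Winslow Zone: $86,368; Central District: $379,017; Upper Township: $352,973; Harbor Borough: $163,642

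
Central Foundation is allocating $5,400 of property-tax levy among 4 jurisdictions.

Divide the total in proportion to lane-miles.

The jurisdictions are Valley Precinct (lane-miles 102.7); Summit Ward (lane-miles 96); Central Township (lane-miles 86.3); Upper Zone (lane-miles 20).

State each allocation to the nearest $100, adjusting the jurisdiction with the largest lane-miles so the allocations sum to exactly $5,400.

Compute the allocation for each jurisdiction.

Sum of lane-miles: 102.7 + 96 + 86.3 + 20 = 305.
Raw shares: Valley Precinct 1,818.30; Summit Ward 1,699.67; Central Township 1,527.93; Upper Zone 354.10.
At nearest $100: Valley Precinct $1,800; Summit Ward $1,700; Central Township $1,500; Upper Zone $400. Sum = $5,400.
Sum already equals the total — no adjustment.

Valley Precinct: $1,800; Summit Ward: $1,700; Central Township: $1,500; Upper Zone: $400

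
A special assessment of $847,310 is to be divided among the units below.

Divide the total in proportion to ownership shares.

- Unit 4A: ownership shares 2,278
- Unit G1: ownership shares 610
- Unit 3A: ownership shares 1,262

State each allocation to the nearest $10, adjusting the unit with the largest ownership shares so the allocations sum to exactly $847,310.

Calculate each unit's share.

Combined ownership shares = 4,150.
Pro-rata amounts: Unit 4A 2,278/4,150 × $847,310 = 465,101.73; Unit G1 610/4,150 × $847,310 = 124,544.36; Unit 3A 1,262/4,150 × $847,310 = 257,663.91.
Rounded to nearest $10: Unit 4A $465,100; Unit G1 $124,540; Unit 3A $257,660. Sum = $847,300.
Difference $847,310 − $847,300 = +$10 applied to largest ownership shares (Unit 4A): Unit 4A becomes $465,110.

Unit 4A: $465,110 | Unit G1: $124,540 | Unit 3A: $257,660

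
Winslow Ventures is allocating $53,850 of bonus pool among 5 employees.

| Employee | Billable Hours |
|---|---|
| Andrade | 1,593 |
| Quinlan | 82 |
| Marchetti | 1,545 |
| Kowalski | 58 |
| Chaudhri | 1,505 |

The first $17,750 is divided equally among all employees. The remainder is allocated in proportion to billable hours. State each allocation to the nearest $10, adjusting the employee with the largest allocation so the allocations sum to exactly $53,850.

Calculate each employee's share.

Andrade: $15,570 | Quinlan: $4,170 | Marchetti: $15,210 | Kowalski: $3,990 | Chaudhri: $14,910

First tranche $17,750 split equally: $3,550 each.
Remainder $36,100 by billable hours (total 4,783): Andrade 12,023.27 → $12,020; Quinlan 618.90 → $620; Marchetti 11,660.99 → $11,660; Kowalski 437.76 → $440; Chaudhri 11,359.08 → $11,360.
Totals: Andrade $3,550 + $12,020 = $15,570; Quinlan $3,550 + $620 = $4,170; Marchetti $3,550 + $11,660 = $15,210; Kowalski $3,550 + $440 = $3,990; Chaudhri $3,550 + $11,360 = $14,910.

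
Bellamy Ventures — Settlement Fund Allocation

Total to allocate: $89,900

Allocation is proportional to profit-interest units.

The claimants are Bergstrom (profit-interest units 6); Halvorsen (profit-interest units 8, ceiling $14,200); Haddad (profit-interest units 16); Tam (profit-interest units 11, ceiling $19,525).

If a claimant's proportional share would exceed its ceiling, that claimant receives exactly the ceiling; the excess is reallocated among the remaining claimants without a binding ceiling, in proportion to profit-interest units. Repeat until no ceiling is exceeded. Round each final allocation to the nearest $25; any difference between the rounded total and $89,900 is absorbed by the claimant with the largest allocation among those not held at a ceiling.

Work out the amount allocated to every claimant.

Bergstrom: $15,325; Halvorsen: $14,200; Haddad: $40,850; Tam: $19,525

Profit-interest units total: 41.
Unconstrained shares: Bergstrom 13,156.10; Halvorsen 17,541.46; Haddad 35,082.93; Tam 24,119.51.
Capped: Halvorsen ($14,200), Tam ($19,525); remaining pool $56,175 reallocated over remaining profit-interest units 22.
Redistributed shares: Bergstrom 15,320.45 → $15,325; Haddad 40,854.55 → $40,850.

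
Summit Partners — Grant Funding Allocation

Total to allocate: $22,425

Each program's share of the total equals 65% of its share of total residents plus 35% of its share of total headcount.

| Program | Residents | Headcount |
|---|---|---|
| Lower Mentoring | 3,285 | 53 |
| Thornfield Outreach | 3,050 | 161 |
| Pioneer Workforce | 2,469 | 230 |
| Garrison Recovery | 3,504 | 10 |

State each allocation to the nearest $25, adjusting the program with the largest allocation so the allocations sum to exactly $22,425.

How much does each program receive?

Totals — residents 12,308, headcount 454.
Combined weights (65% residents + 35% headcount): Lower Mentoring 0.2143; Thornfield Outreach 0.2852; Pioneer Workforce 0.3077; Garrison Recovery 0.1928.
Unrounded shares: Lower Mentoring 4,806.66; Thornfield Outreach 6,395.45; Pioneer Workforce 6,900.25; Garrison Recovery 4,322.63.
At nearest $25: Lower Mentoring $4,800; Thornfield Outreach $6,400; Pioneer Workforce $6,900; Garrison Recovery $4,325. Sum = $22,425.
No rounding difference to absorb.

Lower Mentoring: $4,800 | Thornfield Outreach: $6,400 | Pioneer Workforce: $6,900 | Garrison Recovery: $4,325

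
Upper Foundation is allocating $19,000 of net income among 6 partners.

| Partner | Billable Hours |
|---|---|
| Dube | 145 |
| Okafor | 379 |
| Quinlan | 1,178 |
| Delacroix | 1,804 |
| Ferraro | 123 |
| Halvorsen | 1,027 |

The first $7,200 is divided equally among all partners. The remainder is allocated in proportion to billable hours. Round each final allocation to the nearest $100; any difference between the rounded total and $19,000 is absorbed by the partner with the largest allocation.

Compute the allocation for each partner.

Dube: $1,600 · Okafor: $2,200 · Quinlan: $4,200 · Delacroix: $5,700 · Ferraro: $1,500 · Halvorsen: $3,800

First tranche $7,200 split equally: $1,200 each.
Remainder $11,800 by billable hours (total 4,656): Dube 367.48 → $400; Okafor 960.52 → $1,000; Quinlan 2,985.48 → $3,000; Delacroix 4,571.99 → $4,600; Ferraro 311.73 → $300; Halvorsen 2,602.79 → $2,600.
Rounding difference −$100 on remainder applied to Delacroix.
Totals: Dube $1,200 + $400 = $1,600; Okafor $1,200 + $1,000 = $2,200; Quinlan $1,200 + $3,000 = $4,200; Delacroix $1,200 + $4,500 = $5,700; Ferraro $1,200 + $300 = $1,500; Halvorsen $1,200 + $2,600 = $3,800.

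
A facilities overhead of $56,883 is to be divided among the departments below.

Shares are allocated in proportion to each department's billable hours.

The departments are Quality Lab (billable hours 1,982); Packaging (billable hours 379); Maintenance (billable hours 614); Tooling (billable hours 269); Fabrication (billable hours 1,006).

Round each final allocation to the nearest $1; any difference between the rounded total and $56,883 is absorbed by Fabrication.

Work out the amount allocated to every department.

Total billable hours = 4,250.
Unrounded shares: Quality Lab 1,982/4,250 × $56,883 = 26,527.55; Packaging 379/4,250 × $56,883 = 5,072.63; Maintenance 614/4,250 × $56,883 = 8,217.92; Tooling 269/4,250 × $56,883 = 3,600.36; Fabrication 1,006/4,250 × $56,883 = 13,464.54.
At nearest $1: Quality Lab $26,528; Packaging $5,073; Maintenance $8,218; Tooling $3,600; Fabrication $13,465. Sum = $56,884.
Difference $56,883 − $56,884 = −$1 applied to Fabrication: Fabrication becomes $13,464.

Quality Lab: $26,528 · Packaging: $5,073 · Maintenance: $8,218 · Tooling: $3,600 · Fabrication: $13,464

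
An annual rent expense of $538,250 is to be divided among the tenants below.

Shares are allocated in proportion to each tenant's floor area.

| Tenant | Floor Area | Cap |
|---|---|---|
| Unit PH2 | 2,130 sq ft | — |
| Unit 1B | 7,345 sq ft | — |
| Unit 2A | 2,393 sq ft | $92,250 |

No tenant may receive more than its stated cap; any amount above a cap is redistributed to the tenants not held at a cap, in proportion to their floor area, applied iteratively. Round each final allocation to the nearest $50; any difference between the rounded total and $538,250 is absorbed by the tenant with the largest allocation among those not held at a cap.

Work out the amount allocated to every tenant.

Floor area total: 11,868.
Unconstrained shares: Unit PH2 96,602.00; Unit 1B 333,118.15; Unit 2A 108,529.85.
Cap binds for Unit 2A ($92,250); remaining pool $446,000 reallocated over remaining floor area 9,475.
Remaining shares: Unit PH2 100,261.74 → $100,250; Unit 1B 345,738.26 → $345,750.

Unit PH2: $100,250 · Unit 1B: $345,750 · Unit 2A: $92,250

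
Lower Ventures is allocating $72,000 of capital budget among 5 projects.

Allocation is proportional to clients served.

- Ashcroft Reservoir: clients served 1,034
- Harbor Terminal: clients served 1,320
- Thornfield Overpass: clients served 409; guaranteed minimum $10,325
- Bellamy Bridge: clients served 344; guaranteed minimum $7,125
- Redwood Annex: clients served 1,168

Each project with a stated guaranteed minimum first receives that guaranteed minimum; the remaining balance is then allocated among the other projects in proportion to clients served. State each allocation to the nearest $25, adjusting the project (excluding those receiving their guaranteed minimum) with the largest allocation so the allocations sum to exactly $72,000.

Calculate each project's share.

Ashcroft Reservoir: $16,025; Harbor Terminal: $20,425; Thornfield Overpass: $10,325; Bellamy Bridge: $7,125; Redwood Annex: $18,100

Guaranteed amounts: Thornfield Overpass $10,325; Bellamy Bridge $7,125. Balance $54,550.
Balance split over remaining clients served 3,522: Ashcroft Reservoir 16,014.96 → $16,025; Harbor Terminal 20,444.63 → $20,450; Redwood Annex 18,090.40 → $18,100.
Rounding difference −$25 applied to Harbor Terminal → $20,425.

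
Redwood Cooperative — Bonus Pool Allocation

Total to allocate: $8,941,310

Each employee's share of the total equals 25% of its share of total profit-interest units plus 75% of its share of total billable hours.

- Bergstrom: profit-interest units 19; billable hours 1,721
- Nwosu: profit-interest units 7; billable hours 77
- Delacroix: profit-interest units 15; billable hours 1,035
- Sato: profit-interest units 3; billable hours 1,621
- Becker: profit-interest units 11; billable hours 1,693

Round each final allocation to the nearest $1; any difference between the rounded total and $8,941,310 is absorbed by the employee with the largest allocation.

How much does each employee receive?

Profit-interest units total 55; billable hours total 6,147.
Composite weights (25% profit-interest units + 75% billable hours): Bergstrom 0.2963; Nwosu 0.0412; Delacroix 0.1945; Sato 0.2114; Becker 0.2566.
Pro-rata amounts: Bergstrom 2,649,704.60; Nwosu 368,498.29; Delacroix 1,738,753.35; Sato 1,890,333.92; Becker 2,294,019.85.
Rounded to nearest $1: Bergstrom $2,649,705; Nwosu $368,498; Delacroix $1,738,753; Sato $1,890,334; Becker $2,294,020. Sum = $8,941,310.
Sum already equals the total — no adjustment.

Bergstrom: $2,649,705 | Nwosu: $368,498 | Delacroix: $1,738,753 | Sato: $1,890,334 | Becker: $2,294,020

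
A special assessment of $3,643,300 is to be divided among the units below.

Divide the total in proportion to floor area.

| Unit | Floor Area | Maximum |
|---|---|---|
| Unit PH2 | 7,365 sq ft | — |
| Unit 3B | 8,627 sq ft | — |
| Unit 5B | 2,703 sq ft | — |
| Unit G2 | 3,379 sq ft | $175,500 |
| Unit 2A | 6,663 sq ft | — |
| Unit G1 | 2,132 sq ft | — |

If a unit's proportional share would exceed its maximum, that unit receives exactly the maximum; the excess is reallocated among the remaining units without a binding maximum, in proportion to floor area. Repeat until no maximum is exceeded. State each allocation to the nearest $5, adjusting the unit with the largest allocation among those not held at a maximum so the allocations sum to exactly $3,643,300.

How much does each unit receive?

Combined floor area = 30,869.
Unconstrained shares: Unit PH2 869,250.85; Unit 3B 1,018,197.84; Unit 5B 319,020.37; Unit G2 398,804.97; Unit 2A 786,397.61; Unit G1 251,628.35.
Held at cap: Unit G2 ($175,500); balance $3,467,800 reallocated over remaining floor area 27,490.
Shares after redistribution: Unit PH2 929,077.74 → $929,080; Unit 3B 1,088,276.12 → $1,088,275; Unit 5B 340,977.21 → $340,975; Unit 2A 840,522.06 → $840,520; Unit G1 268,946.88 → $268,945.
Rounding difference +$5 applied to Unit 3B → $1,088,280.

Unit PH2: $929,080 · Unit 3B: $1,088,280 · Unit 5B: $340,975 · Unit G2: $175,500 · Unit 2A: $840,520 · Unit G1: $268,945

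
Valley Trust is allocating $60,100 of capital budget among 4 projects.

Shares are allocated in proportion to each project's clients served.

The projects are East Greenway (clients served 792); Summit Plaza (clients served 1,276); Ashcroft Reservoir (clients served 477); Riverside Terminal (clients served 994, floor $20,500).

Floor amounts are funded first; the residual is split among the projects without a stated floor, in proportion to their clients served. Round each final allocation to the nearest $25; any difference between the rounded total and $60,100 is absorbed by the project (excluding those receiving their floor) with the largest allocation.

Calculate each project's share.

Guaranteed amounts: Riverside Terminal $20,500. Remaining pool $39,600.
Remaining pool split over remaining clients served 2,545: East Greenway 12,323.46 → $12,325; Summit Plaza 19,854.46 → $19,850; Ashcroft Reservoir 7,422.08 → $7,425.

East Greenway: $12,325 | Summit Plaza: $19,850 | Ashcroft Reservoir: $7,425 | Riverside Terminal: $20,500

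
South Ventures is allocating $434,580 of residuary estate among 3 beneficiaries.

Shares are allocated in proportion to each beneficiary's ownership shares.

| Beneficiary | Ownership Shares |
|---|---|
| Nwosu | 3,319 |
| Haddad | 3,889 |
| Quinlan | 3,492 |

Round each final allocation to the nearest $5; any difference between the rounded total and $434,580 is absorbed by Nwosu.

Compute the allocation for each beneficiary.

Nwosu: $134,805 · Haddad: $157,950 · Quinlan: $141,825

Ownership shares total: 10,700.
Proportional shares: Nwosu 3,319/10,700 × $434,580 = 134,801.03; Haddad 3,889/10,700 × $434,580 = 157,951.55; Quinlan 3,492/10,700 × $434,580 = 141,827.42.
After rounding ($5): Nwosu $134,800; Haddad $157,950; Quinlan $141,825. Sum = $434,575.
Difference $434,580 − $434,575 = +$5 applied to Nwosu: Nwosu becomes $134,805.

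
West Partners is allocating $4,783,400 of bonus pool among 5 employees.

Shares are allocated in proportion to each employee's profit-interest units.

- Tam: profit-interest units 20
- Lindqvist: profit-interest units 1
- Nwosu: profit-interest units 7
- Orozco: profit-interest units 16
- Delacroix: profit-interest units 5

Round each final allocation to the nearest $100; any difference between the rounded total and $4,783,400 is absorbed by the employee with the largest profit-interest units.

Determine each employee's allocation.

Tam: $1,952,500 · Lindqvist: $97,600 · Nwosu: $683,300 · Orozco: $1,561,900 · Delacroix: $488,100

Combined profit-interest units = 49.
Unrounded shares: Tam 20/49 × $4,783,400 = 1,952,408.16; Lindqvist 1/49 × $4,783,400 = 97,620.41; Nwosu 7/49 × $4,783,400 = 683,342.86; Orozco 16/49 × $4,783,400 = 1,561,926.53; Delacroix 5/49 × $4,783,400 = 488,102.04.
At nearest $100: Tam $1,952,400; Lindqvist $97,600; Nwosu $683,300; Orozco $1,561,900; Delacroix $488,100. Sum = $4,783,300.
Difference $4,783,400 − $4,783,300 = +$100 applied to largest profit-interest units (Tam): Tam becomes $1,952,500.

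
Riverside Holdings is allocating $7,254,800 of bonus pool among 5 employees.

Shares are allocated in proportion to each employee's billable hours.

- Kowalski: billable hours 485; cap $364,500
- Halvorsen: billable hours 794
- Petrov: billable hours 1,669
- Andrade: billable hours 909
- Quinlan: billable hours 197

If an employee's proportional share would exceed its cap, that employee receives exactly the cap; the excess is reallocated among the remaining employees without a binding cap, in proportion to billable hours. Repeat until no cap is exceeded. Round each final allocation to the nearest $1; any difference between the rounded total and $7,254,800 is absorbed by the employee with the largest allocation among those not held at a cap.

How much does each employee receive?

Combined billable hours = 4,054.
Pro-rata shares before constraints: Kowalski 867,927.48; Halvorsen 1,420,895.71; Petrov 2,986,744.25; Andrade 1,626,692.95; Quinlan 352,539.62.
Capped: Kowalski ($364,500); residual $6,890,300 reallocated over remaining billable hours 3,569.
Shares after redistribution: Halvorsen 1,532,893.86 → $1,532,894; Petrov 3,222,166.07 → $3,222,166; Andrade 1,754,912.496 → $1,754,912; Quinlan 380,327.57 → $380,328.

Kowalski: $364,500 · Halvorsen: $1,532,894 · Petrov: $3,222,166 · Andrade: $1,754,912 · Quinlan: $380,328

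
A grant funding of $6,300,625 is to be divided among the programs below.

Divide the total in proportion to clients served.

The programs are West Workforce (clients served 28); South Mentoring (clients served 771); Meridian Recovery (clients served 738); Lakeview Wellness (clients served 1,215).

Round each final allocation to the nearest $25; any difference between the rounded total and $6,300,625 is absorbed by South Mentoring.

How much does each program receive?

Sum of clients served: 2,752.
Raw shares: West Workforce 28/2,752 × $6,300,625 = 64,105.20; South Mentoring 771/2,752 × $6,300,625 = 1,765,182.37; Meridian Recovery 738/2,752 × $6,300,625 = 1,689,629.81; Lakeview Wellness 1,215/2,752 × $6,300,625 = 2,781,707.62.
After rounding ($25): West Workforce $64,100; South Mentoring $1,765,175; Meridian Recovery $1,689,625; Lakeview Wellness $2,781,700. Sum = $6,300,600.
Difference $6,300,625 − $6,300,600 = +$25 applied to South Mentoring: South Mentoring becomes $1,765,200.

West Workforce: $64,100 | South Mentoring: $1,765,200 | Meridian Recovery: $1,689,625 | Lakeview Wellness: $2,781,700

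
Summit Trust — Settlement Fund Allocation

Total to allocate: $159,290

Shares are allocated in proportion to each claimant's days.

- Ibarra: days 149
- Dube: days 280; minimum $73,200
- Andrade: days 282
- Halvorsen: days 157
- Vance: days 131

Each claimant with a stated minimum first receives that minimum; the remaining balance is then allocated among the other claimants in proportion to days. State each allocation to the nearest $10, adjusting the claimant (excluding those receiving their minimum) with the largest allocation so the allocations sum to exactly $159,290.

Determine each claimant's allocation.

Ibarra: $17,840; Dube: $73,200; Andrade: $33,760; Halvorsen: $18,800; Vance: $15,690

Minimums first: Dube $73,200. Balance $86,090.
Balance split over remaining days 719: Ibarra 17,840.63 → $17,840; Andrade 33,765.48 → $33,770; Halvorsen 18,798.51 → $18,800; Vance 15,685.38 → $15,690.
Rounding difference −$10 applied to Andrade → $33,760.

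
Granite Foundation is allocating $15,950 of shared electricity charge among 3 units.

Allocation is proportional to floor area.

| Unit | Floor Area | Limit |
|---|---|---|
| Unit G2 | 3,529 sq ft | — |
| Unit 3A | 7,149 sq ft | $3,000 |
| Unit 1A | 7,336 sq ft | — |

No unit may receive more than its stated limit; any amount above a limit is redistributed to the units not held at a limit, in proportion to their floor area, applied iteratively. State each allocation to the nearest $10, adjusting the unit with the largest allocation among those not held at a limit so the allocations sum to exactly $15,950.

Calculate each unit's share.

Sum of floor area: 18,014.
Unconstrained shares: Unit G2 3,124.66; Unit 3A 6,329.89; Unit 1A 6,495.46.
Cap binds for Unit 3A ($3,000); remaining pool $12,950 reallocated over remaining floor area 10,865.
Redistributed shares: Unit G2 4,206.22 → $4,210; Unit 1A 8,743.78 → $8,740.

Unit G2: $4,210; Unit 3A: $3,000; Unit 1A: $8,740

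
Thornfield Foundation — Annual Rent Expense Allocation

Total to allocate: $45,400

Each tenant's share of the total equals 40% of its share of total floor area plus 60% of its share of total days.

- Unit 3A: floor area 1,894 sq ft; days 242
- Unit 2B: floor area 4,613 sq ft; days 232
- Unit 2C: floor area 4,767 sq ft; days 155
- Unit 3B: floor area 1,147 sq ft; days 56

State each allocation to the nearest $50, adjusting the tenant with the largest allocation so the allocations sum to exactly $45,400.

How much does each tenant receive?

Unit 3A: $12,400; Unit 2B: $15,950; Unit 2C: $13,150; Unit 3B: $3,900

Totals — floor area 12,421, days 685.
Combined weights (40% floor area + 60% days): Unit 3A 0.2730; Unit 2B 0.3518; Unit 2C 0.2893; Unit 3B 0.0860.
Raw shares: Unit 3A 12,392.58; Unit 2B 15,970.20; Unit 2C 13,133.34; Unit 3B 3,903.88.
Rounded to nearest $50: Unit 3A $12,400; Unit 2B $15,950; Unit 2C $13,150; Unit 3B $3,900. Sum = $45,400.
Rounded total matches; no reconciliation needed.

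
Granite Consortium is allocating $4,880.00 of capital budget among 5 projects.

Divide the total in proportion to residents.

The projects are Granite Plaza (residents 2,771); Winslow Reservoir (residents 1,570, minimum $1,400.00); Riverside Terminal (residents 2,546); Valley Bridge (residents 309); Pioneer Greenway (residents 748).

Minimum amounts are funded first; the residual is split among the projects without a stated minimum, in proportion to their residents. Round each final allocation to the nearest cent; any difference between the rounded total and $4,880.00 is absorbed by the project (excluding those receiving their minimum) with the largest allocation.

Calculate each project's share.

Guaranteed amounts: Winslow Reservoir $1,400.00. Residual $3,480.00.
Residual split over remaining residents 6,374: Granite Plaza 1,512.8773 → $1,512.88; Riverside Terminal 1,390.0345 → $1,390.03; Valley Bridge 168.7041 → $168.70; Pioneer Greenway 408.3841 → $408.38.
Rounding difference +$0.01 applied to Granite Plaza → $1,512.89.

Granite Plaza: $1,512.89 | Winslow Reservoir: $1,400.00 | Riverside Terminal: $1,390.03 | Valley Bridge: $168.70 | Pioneer Greenway: $408.38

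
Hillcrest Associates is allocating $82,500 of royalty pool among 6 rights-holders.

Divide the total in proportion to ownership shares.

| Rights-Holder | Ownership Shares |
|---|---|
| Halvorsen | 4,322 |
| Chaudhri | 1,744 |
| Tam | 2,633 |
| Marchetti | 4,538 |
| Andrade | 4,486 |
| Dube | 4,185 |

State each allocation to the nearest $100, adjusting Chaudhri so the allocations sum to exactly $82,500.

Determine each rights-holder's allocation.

Halvorsen: $16,300 · Chaudhri: $6,500 · Tam: $9,900 · Marchetti: $17,100 · Andrade: $16,900 · Dube: $15,800

Combined ownership shares = 21,908.
Proportional shares: Halvorsen 4,322/21,908 × $82,500 = 16,275.56; Chaudhri 1,744/21,908 × $82,500 = 6,567.46; Tam 2,633/21,908 × $82,500 = 9,915.21; Marchetti 4,538/21,908 × $82,500 = 17,088.96; Andrade 4,486/21,908 × $82,500 = 16,893.14; Dube 4,185/21,908 × $82,500 = 15,759.65.
At nearest $100: Halvorsen $16,300; Chaudhri $6,600; Tam $9,900; Marchetti $17,100; Andrade $16,900; Dube $15,800. Sum = $82,600.
Difference $82,500 − $82,600 = −$100 applied to Chaudhri: Chaudhri becomes $6,500.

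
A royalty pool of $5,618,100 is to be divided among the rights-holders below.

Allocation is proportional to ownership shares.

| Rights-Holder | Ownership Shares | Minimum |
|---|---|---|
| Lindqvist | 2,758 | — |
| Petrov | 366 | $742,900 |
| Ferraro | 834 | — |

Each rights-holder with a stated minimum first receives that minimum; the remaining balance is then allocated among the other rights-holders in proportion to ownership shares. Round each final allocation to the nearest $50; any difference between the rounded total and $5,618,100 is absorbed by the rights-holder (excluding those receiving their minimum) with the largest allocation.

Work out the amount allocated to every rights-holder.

Lindqvist: $3,743,250 · Petrov: $742,900 · Ferraro: $1,131,950

Fund the minimums — Petrov $742,900. Balance $4,875,200.
Balance split over remaining ownership shares 3,592: Lindqvist 3,743,263.25 → $3,743,250; Ferraro 1,131,936.75 → $1,131,950.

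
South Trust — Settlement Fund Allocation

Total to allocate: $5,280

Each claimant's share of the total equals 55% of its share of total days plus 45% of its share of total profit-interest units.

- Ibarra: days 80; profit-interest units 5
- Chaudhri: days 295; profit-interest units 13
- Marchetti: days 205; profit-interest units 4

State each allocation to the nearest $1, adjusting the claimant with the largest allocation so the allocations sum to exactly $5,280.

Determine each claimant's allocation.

Ibarra: $941 · Chaudhri: $2,881 · Marchetti: $1,458

Totals — days 580, profit-interest units 22.
Blended shares (55% days + 45% profit-interest units): Ibarra 0.1781; Chaudhri 0.5457; Marchetti 0.2762.
Pro-rata amounts: Ibarra 940.55; Chaudhri 2,881.03; Marchetti 1,458.41.
At nearest $1: Ibarra $941; Chaudhri $2,881; Marchetti $1,458. Sum = $5,280.
Rounded total matches; no reconciliation needed.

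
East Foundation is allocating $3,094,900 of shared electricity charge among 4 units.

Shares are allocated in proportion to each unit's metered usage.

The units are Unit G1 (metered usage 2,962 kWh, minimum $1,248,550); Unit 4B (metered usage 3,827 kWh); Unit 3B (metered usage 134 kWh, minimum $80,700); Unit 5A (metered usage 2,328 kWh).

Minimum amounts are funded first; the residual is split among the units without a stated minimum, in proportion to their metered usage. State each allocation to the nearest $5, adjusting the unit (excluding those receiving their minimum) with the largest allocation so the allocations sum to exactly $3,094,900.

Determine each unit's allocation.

Unit G1: $1,248,550 · Unit 4B: $1,097,830 · Unit 3B: $80,700 · Unit 5A: $667,820

Guaranteed amounts: Unit G1 $1,248,550; Unit 3B $80,700. Remaining pool $1,765,650.
Remaining pool split over remaining metered usage 6,155: Unit 4B 1,097,829.82 → $1,097,830; Unit 5A 667,820.18 → $667,820.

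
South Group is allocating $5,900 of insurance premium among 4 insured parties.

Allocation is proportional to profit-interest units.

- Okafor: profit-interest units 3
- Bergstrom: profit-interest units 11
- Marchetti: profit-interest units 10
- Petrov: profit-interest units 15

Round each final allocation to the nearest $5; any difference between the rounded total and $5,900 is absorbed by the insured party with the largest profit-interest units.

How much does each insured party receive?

Okafor: $455 | Bergstrom: $1,665 | Marchetti: $1,515 | Petrov: $2,265

Total profit-interest units = 39.
Unrounded shares: Okafor 3/39 × $5,900 = 453.85; Bergstrom 11/39 × $5,900 = 1,664.10; Marchetti 10/39 × $5,900 = 1,512.82; Petrov 15/39 × $5,900 = 2,269.23.
After rounding ($5): Okafor $455; Bergstrom $1,665; Marchetti $1,515; Petrov $2,270. Sum = $5,905.
Difference $5,900 − $5,905 = −$5 applied to largest profit-interest units (Petrov): Petrov becomes $2,265.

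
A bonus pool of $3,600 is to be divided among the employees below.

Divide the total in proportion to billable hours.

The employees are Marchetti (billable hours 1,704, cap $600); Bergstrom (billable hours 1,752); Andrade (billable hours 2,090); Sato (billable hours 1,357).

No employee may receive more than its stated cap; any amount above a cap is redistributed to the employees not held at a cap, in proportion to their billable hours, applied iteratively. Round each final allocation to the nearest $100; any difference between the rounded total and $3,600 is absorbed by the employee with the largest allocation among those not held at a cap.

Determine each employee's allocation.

Marchetti: $600 · Bergstrom: $1,000 · Andrade: $1,200 · Sato: $800

Combined billable hours = 6,903.
Proportional shares (ignoring caps): Marchetti 888.66; Bergstrom 913.69; Andrade 1,089.96; Sato 707.69.
Held at cap: Marchetti ($600); remaining pool $3,000 reallocated over remaining billable hours 5,199.
Redistributed shares: Bergstrom 1,010.96 → $1,000; Andrade 1,206.00 → $1,200; Sato 783.04 → $800.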